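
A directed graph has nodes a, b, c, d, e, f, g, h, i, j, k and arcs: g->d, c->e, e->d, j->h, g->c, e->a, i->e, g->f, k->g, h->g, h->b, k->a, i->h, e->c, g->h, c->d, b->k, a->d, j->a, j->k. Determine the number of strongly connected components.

{b, g, h, k} are all mutually reachable — one SCC of size 4.
{c, e} are all mutually reachable — one SCC of size 2.
{a} is an SCC by itself.
{j} is an SCC by itself.
{f} is an SCC by itself.
(and 2 more singleton SCCs)
That gives 7 strongly connected components.

7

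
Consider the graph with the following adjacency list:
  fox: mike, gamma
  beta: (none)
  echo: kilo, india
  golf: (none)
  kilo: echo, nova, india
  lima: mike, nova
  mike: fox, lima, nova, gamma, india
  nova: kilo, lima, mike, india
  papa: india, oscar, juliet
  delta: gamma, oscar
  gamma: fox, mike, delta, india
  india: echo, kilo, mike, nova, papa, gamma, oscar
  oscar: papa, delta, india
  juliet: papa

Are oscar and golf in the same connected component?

The component containing oscar is {fox, echo, kilo, lima, mike, nova, papa, delta, gamma, india, oscar, juliet}, and golf is not in it.

No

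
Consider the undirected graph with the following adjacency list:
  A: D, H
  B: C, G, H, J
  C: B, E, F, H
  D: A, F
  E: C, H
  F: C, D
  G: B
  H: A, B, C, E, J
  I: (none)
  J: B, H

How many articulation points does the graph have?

Removing B increases the component count from 2 to 3, so B is a cut vertex.
By contrast removing C leaves 2 components; it is not a cut vertex. No other vertex is a cut vertex either.

1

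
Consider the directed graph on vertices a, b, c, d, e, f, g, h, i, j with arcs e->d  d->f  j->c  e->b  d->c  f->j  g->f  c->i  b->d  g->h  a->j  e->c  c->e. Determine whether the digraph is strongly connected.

There is no directed path from f to a, so the graph is not strongly connected.

No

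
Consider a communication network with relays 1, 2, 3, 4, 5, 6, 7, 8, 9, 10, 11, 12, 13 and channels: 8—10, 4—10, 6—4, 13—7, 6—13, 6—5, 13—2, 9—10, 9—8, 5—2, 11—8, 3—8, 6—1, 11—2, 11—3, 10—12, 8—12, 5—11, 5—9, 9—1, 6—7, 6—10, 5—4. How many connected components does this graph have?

Starting from 1 we can reach 1, 2, 3, 4, 5, 6, 7, 8, 9, 10, 11, 12, 13. That is one component of size 13.
Total: 1 component.

1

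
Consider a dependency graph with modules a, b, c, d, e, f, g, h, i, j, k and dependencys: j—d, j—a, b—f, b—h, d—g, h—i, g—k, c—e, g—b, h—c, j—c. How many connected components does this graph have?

1

Starting from a we can reach a, b, c, d, e, f, g, h, i, j, k. That is one component of size 11.
Total: 1 component.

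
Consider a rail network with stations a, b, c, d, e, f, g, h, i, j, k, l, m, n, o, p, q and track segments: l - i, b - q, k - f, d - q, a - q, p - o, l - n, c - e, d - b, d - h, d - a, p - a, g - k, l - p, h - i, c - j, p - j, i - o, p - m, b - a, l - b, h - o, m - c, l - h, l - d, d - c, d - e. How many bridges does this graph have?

3

The edges on the cycle l-d-b-l are not bridges since each lies on that cycle.
But removing g - k disconnects g from k; removing n - l disconnects n from l; removing f - k disconnects f from k — these are bridges.
That makes 3 bridges.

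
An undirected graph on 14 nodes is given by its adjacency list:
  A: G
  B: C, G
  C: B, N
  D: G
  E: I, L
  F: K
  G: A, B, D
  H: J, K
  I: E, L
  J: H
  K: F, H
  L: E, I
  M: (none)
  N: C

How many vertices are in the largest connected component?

6

M is isolated — a component by itself.
Starting from E we can reach E, I, L. That is one component of size 3.
Starting from F we can reach F, H, J, K. That is one component of size 4.
Starting from A we can reach A, B, C, D, G, N. That is one component of size 6.
The largest has 6 vertices.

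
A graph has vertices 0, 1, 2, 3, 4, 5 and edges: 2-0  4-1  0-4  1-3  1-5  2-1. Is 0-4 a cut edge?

After removing 0-4, the path 0-2-1-4 still connects them, so the edge is not a bridge.

No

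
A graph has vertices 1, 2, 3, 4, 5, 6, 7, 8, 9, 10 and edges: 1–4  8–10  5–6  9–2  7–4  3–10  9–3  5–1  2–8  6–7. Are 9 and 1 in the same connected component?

No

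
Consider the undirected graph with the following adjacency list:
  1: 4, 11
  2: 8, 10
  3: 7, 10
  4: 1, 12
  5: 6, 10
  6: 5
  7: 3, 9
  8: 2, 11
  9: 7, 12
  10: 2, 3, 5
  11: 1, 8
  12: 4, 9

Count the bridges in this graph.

The edges on the cycle 2-10-3-7-9-12-4-1-11-8-2 are not bridges since each lies on that cycle.
But removing 5-6 disconnects 5 from 6; removing 10-5 disconnects 10 from 5 — these are bridges.
That makes 2 bridges.

2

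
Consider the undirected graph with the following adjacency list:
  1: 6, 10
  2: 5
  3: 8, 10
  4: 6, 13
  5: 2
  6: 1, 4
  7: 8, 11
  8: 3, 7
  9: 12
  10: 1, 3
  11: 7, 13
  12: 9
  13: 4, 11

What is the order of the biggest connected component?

Starting from 9 we can reach 9, 12. That is one component of size 2.
Starting from 2 we can reach 2, 5. That is one component of size 2.
Starting from 1 we can reach 1, 3, 4, 6, 7, 8, 10, 11, 13. That is one component of size 9.
The largest has 9 vertices.

9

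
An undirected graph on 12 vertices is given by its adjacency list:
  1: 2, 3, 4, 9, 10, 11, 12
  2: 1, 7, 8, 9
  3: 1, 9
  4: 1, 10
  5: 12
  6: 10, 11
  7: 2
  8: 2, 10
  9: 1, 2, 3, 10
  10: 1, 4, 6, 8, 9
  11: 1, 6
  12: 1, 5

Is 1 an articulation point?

Deleting 1 raises the number of components from 1 to 2, so 1 is a cut vertex.

Yes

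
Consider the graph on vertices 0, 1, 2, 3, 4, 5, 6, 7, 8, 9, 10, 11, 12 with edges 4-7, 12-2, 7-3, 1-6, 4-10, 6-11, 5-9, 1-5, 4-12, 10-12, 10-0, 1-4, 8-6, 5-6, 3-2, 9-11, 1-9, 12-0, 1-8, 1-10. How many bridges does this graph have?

0

The edges on the cycle 1-5-9-1 are not bridges since each lies on that cycle.
Every edge lies on some cycle, so there are no bridges.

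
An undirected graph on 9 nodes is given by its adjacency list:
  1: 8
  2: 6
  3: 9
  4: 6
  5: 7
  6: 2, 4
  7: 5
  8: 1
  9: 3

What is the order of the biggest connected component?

3

Starting from 5 we can reach 5, 7. That is one component of size 2.
Starting from 1 we can reach 1, 8. That is one component of size 2.
Starting from 3 we can reach 3, 9. That is one component of size 2.
Starting from 2 we can reach 2, 4, 6. That is one component of size 3.
The largest has 3 vertices.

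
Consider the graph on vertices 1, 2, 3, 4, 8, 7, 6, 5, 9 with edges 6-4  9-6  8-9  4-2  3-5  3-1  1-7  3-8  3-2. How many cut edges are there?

The edges on the cycle 3-8-9-6-4-2-3 are not bridges since each lies on that cycle.
But removing 3-1 disconnects 3 from 1; removing 3-5 disconnects 3 from 5; removing 7-1 disconnects 7 from 1 — these are bridges.
That makes 3 bridges.

3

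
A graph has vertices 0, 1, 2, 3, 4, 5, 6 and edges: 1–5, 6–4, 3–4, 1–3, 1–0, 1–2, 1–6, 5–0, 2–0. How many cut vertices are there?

Removing 1 increases the component count from 1 to 2, so 1 is a cut vertex.
By contrast removing 4 leaves 1 component; it is not a cut vertex. No other vertex is a cut vertex either.

1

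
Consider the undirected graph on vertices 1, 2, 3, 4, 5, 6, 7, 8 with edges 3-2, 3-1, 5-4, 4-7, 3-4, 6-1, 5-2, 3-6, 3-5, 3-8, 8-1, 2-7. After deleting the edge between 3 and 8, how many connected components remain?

1

3 and 8 are still connected via 3-1-8, so the component count stays at 1.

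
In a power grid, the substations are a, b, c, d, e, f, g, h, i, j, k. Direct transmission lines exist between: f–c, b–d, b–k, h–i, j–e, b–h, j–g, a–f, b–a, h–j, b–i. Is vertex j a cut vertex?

Yes

Deleting j raises the number of components from 1 to 3, so j is a cut vertex.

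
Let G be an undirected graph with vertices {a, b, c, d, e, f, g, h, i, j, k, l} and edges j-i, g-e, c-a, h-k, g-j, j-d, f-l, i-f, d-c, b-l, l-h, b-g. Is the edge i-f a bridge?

No

After removing i-f, the path i-j-g-b-l-f still connects them, so the edge is not a bridge.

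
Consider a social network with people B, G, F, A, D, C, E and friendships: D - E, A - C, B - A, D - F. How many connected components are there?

G is isolated — a component by itself.
Starting from A we can reach A, B, C. That is one component of size 3.
Starting from D we can reach D, E, F. That is one component of size 3.
Total: 3 components.

3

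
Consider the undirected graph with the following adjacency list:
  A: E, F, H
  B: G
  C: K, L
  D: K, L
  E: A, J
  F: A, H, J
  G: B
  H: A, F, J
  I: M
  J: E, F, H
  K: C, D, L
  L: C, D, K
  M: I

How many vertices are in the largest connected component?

Starting from B we can reach B, G. That is one component of size 2.
Starting from I we can reach I, M. That is one component of size 2.
Starting from C we can reach C, D, K, L. That is one component of size 4.
Starting from A we can reach A, E, F, H, J. That is one component of size 5.
The largest has 5 vertices.

5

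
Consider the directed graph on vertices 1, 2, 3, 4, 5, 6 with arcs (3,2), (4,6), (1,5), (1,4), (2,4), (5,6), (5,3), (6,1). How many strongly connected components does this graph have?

{1, 2, 3, 4, 5, 6} are all mutually reachable — one SCC of size 6.
That gives 1 strongly connected component.

1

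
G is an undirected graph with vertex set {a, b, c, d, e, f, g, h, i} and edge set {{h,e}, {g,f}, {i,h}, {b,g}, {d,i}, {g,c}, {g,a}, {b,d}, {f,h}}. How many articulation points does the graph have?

2

Removing g increases the component count from 1 to 3, so g is a cut vertex.
Removing h increases the component count from 1 to 2, so h is a cut vertex.
By contrast removing b leaves 1 component; it is not a cut vertex. No other vertex is a cut vertex either.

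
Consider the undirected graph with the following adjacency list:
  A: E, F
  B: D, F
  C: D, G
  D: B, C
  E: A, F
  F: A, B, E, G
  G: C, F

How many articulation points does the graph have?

1

Removing F increases the component count from 1 to 2, so F is a cut vertex.
By contrast removing E leaves 1 component; it is not a cut vertex. No other vertex is a cut vertex either.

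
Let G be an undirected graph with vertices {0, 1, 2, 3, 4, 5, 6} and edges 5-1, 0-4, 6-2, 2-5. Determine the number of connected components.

3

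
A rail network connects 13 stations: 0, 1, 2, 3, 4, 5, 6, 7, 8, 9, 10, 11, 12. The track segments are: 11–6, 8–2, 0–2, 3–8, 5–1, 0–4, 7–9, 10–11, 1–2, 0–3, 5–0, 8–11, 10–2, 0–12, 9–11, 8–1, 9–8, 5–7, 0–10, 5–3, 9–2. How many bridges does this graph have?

3

The edges on the cycle 5-0-10-2-9-7-5 are not bridges since each lies on that cycle.
But removing 0–12 disconnects 0 from 12; removing 0–4 disconnects 0 from 4; removing 6–11 disconnects 6 from 11 — these are bridges.
That makes 3 bridges.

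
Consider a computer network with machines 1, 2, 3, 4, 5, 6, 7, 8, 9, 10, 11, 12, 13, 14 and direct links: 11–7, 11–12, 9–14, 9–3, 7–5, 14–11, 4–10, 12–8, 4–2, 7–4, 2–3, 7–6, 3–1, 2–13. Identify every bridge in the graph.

The edges on the cycle 9-14-11-7-4-2-3-9 are not bridges since each lies on that cycle.
But removing 3–1 disconnects 3 from 1; removing 4–10 disconnects 4 from 10; removing 6–7 disconnects 6 from 7; removing 5–7 disconnects 5 from 7 — these are bridges.
In total 7 edges are bridges.

1-3, 10-4, 11-12, 12-8, 13-2, 5-7, 6-7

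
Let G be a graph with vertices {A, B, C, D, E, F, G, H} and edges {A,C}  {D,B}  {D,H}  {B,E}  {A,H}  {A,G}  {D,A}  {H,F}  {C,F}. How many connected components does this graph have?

Starting from A we can reach A, B, C, D, E, F, G, H. That is one component of size 8.
Total: 1 component.

1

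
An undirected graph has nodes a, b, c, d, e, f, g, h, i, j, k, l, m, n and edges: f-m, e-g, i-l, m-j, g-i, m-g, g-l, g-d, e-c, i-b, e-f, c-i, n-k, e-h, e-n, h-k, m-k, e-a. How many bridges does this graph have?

The edges on the cycle e-f-m-g-l-i-c-e are not bridges since each lies on that cycle.
But removing d-g disconnects d from g; removing j-m disconnects j from m; removing a-e disconnects a from e; removing b-i disconnects b from i — these are bridges.
That makes 4 bridges.

4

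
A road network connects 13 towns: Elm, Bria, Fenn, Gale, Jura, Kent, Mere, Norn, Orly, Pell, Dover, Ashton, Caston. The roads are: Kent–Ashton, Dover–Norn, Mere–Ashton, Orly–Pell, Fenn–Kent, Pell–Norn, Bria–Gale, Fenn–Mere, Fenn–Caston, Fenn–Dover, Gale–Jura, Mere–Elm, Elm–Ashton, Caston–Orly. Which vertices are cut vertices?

Removing Fenn increases the component count from 2 to 3, so Fenn is a cut vertex.
Removing Gale increases the component count from 2 to 3, so Gale is a cut vertex.
By contrast removing Ashton leaves 2 components; it is not a cut vertex. No other vertex is a cut vertex either.

Fenn, Gale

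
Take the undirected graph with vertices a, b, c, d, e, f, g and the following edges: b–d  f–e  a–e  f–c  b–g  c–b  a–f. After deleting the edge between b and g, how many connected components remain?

2

Before removal there is 1 component.
b–g is a bridge — removing it separates b's side from g's side.
After removal: 2 components.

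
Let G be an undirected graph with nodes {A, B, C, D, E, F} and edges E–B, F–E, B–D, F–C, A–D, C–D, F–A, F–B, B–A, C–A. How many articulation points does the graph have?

Removing F, for instance, still leaves 1 component. No single vertex removal increases the component count — the graph has no articulation points.

0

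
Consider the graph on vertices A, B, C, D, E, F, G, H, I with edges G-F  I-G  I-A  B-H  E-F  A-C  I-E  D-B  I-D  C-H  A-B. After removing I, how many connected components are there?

With I gone, the remaining components are: {E, F, G}; {A, B, C, D, H}.
That is 2 components.

2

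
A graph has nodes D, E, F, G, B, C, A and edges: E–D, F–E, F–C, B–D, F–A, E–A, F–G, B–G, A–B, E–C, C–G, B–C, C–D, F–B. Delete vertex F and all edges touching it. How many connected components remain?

With F gone, the remaining components are: {A, B, C, D, E, G}.
That is 1 component.

1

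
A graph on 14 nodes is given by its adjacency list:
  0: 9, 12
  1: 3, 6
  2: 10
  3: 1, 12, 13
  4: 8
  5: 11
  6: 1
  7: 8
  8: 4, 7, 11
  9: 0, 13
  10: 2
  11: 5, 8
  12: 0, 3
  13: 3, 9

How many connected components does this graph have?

Starting from 2 we can reach 2, 10. That is one component of size 2.
Starting from 4 we can reach 4, 5, 7, 8, 11. That is one component of size 5.
Starting from 0 we can reach 0, 1, 3, 6, 9, 12, 13. That is one component of size 7.
Total: 3 components.

3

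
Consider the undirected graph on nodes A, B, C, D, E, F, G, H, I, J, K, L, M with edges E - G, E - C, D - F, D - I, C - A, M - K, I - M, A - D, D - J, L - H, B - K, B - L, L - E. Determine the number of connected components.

1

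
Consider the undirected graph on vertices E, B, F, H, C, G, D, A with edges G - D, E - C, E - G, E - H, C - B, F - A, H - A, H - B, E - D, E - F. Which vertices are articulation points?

E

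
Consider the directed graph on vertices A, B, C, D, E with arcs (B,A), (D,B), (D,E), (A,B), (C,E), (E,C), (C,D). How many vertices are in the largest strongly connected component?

{C, D, E} are all mutually reachable — one SCC of size 3.
{A, B} are all mutually reachable — one SCC of size 2.
The largest has 3 vertices.

3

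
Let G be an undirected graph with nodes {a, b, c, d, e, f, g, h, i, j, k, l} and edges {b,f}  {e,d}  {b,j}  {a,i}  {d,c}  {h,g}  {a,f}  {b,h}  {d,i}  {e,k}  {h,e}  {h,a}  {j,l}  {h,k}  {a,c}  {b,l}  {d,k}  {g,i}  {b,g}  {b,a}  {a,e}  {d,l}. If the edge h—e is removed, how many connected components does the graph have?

1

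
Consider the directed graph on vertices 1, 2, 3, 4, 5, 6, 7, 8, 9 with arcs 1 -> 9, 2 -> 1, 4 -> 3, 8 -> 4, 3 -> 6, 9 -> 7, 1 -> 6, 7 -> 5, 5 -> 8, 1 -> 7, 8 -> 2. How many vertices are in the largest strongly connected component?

{1, 2, 5, 7, 8, 9} are all mutually reachable — one SCC of size 6.
{4} is an SCC by itself.
{3} is an SCC by itself.
{6} is an SCC by itself.
The largest has 6 vertices.

6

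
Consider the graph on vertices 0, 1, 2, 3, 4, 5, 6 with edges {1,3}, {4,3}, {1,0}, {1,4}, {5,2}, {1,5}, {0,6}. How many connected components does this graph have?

Starting from 0 we can reach 0, 1, 2, 3, 4, 5, 6. That is one component of size 7.
Total: 1 component.

1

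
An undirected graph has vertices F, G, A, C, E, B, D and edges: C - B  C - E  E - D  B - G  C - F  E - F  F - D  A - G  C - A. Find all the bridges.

none

The edges on the cycle C-B-G-A-C are not bridges since each lies on that cycle.
Every edge lies on some cycle, so there are no bridges.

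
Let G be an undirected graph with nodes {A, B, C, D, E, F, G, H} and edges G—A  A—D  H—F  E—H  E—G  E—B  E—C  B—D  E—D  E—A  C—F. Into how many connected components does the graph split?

Starting from A we can reach A, B, C, D, E, F, G, H. That is one component of size 8.
Total: 1 component.

1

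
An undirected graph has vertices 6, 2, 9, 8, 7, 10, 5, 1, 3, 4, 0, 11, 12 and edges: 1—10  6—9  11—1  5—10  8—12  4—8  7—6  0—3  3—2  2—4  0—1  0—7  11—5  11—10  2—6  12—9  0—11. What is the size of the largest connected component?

13

Starting from 0 we can reach 0, 1, 2, 3, 4, 5, 6, 7, 8, 9, 10, 11, 12. That is one component of size 13.
The largest has 13 vertices.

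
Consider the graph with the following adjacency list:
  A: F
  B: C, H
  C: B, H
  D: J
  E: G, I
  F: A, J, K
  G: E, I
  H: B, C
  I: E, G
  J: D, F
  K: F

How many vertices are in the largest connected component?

5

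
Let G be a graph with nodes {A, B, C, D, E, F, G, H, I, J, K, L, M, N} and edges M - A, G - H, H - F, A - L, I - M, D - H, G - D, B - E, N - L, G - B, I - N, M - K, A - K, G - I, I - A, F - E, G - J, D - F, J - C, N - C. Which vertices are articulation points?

G

Removing G increases the component count from 1 to 2, so G is a cut vertex.
By contrast removing J leaves 1 component; it is not a cut vertex. No other vertex is a cut vertex either.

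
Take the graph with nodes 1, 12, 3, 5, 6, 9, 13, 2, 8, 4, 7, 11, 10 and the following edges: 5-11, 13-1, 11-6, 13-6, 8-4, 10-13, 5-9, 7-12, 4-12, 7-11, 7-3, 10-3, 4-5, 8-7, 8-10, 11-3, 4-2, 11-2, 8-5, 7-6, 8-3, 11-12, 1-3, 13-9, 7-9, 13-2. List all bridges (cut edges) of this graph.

The edges on the cycle 8-4-5-11-6-13-10-8 are not bridges since each lies on that cycle.
Every edge lies on some cycle, so there are no bridges.

none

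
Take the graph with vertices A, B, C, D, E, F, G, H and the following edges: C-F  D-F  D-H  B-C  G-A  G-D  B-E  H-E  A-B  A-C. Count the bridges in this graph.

0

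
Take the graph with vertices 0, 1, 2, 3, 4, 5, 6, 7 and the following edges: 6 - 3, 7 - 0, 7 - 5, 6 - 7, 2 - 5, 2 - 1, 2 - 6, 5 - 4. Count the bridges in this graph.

4

The edges on the cycle 2-6-7-5-2 are not bridges since each lies on that cycle.
But removing 7 - 0 disconnects 7 from 0; removing 5 - 4 disconnects 5 from 4; removing 6 - 3 disconnects 6 from 3; removing 2 - 1 disconnects 2 from 1 — these are bridges.
That makes 4 bridges.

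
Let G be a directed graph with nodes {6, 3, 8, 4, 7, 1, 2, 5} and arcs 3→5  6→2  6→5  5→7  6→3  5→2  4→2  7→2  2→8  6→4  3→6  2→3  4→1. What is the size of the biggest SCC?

6

{2, 3, 4, 5, 6, 7} are all mutually reachable — one SCC of size 6.
{1} is an SCC by itself.
{8} is an SCC by itself.
The largest has 6 vertices.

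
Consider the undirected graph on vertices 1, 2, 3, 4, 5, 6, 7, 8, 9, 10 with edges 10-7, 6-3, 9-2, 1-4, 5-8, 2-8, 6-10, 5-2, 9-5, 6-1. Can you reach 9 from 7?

The component containing 7 is {1, 3, 4, 6, 7, 10}, and 9 is not in it.

No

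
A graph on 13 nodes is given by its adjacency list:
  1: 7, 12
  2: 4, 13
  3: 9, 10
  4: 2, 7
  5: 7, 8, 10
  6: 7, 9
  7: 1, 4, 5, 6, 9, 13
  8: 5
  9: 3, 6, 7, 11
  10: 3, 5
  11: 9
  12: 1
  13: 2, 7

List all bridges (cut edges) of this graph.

1-12, 1-7, 11-9, 5-8

The edges on the cycle 9-7-5-10-3-9 are not bridges since each lies on that cycle.
But removing 12-1 disconnects 12 from 1; removing 5-8 disconnects 5 from 8; removing 9-11 disconnects 9 from 11; removing 7-1 disconnects 7 from 1 — these are bridges.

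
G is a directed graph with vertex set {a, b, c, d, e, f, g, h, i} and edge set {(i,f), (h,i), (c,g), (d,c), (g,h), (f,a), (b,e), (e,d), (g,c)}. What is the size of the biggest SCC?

2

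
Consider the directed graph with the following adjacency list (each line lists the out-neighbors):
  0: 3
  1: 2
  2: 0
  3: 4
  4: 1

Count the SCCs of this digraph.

1

{0, 1, 2, 3, 4} are all mutually reachable — one SCC of size 5.
That gives 1 strongly connected component.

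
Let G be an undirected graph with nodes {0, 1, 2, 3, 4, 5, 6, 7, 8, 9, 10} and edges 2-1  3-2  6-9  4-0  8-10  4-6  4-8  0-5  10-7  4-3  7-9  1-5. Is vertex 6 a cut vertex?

No

Deleting 6 leaves 1 component (was 1) (its neighbors 4, 9 remain connected to each other), so 6 is not a cut vertex.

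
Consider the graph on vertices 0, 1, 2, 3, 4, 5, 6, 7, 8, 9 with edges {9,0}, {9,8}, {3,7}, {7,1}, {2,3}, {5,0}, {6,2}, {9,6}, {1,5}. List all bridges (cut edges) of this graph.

The edges on the cycle 9-6-2-3-7-1-5-0-9 are not bridges since each lies on that cycle.
But removing 9-8 disconnects 9 from 8 — this is a bridge.

8-9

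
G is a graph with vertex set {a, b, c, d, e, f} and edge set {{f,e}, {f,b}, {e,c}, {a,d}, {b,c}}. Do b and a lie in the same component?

The component containing b is {b, c, e, f}, and a is not in it.

No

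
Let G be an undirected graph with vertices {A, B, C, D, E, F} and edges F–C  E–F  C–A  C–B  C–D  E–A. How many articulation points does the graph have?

1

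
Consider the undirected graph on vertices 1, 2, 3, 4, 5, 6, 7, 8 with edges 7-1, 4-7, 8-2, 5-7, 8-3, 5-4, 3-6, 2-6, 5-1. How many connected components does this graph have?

2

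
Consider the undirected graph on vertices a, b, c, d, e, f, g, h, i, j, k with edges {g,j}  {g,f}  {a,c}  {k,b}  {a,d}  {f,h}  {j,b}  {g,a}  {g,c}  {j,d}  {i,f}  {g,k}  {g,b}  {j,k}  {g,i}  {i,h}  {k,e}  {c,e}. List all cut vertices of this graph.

Removing g increases the component count from 1 to 2, so g is a cut vertex.
By contrast removing a leaves 1 component; it is not a cut vertex. No other vertex is a cut vertex either.

g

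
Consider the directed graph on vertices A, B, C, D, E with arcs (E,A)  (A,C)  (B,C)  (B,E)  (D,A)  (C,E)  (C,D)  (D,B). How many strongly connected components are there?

1

{A, B, C, D, E} are all mutually reachable — one SCC of size 5.
That gives 1 strongly connected component.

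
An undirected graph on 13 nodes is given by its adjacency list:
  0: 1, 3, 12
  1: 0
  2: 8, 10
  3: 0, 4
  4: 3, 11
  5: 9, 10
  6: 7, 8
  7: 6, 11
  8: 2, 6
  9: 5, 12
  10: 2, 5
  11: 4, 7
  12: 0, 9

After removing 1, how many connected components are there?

With 1 gone, the remaining components are: {0, 2, 3, 4, 5, 6, 7, 8, 9, 10, 11, 12}.
That is 1 component.

1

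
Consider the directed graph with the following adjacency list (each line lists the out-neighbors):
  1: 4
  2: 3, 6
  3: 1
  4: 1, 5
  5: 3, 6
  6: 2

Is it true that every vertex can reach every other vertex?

Yes

From 5 we can reach every vertex (1, 2, 3, 4, 5, 6), and every vertex can reach 5 (1, 2, 3, 4, 5, 6). So the whole graph is one strongly connected component.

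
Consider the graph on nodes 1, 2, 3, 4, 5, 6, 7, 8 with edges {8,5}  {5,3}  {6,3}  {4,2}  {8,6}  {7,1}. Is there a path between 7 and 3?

The component containing 7 is {1, 7}, and 3 is not in it.

No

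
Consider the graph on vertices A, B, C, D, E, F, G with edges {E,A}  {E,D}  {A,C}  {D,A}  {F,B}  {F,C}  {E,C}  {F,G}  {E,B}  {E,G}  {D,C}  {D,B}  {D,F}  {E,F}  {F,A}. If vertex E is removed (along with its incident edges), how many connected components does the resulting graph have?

With E gone, the remaining components are: {A, B, C, D, F, G}.
That is 1 component.

1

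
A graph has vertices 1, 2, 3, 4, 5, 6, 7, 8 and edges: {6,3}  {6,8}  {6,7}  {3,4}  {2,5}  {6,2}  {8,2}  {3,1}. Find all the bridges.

The edges on the cycle 6-8-2-6 are not bridges since each lies on that cycle.
But removing 6–3 disconnects 6 from 3; removing 3–4 disconnects 3 from 4; removing 6–7 disconnects 6 from 7; removing 3–1 disconnects 3 from 1 — these are bridges.
In total 5 edges are bridges.

1-3, 2-5, 3-4, 3-6, 6-7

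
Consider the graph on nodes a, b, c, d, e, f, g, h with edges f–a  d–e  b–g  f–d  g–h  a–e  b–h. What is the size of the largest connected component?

4

c is isolated — a component by itself.
Starting from b we can reach b, g, h. That is one component of size 3.
Starting from a we can reach a, d, e, f. That is one component of size 4.
The largest has 4 vertices.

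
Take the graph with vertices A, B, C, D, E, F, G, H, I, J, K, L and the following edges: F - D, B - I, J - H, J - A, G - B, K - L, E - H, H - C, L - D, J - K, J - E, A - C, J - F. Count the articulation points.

Removing B increases the component count from 2 to 3, so B is a cut vertex.
Removing J increases the component count from 2 to 3, so J is a cut vertex.
By contrast removing F leaves 2 components; it is not a cut vertex. No other vertex is a cut vertex either.

2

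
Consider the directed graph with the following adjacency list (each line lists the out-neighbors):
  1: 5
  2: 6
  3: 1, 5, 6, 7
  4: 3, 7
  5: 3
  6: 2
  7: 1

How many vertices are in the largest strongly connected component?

4

{1, 3, 5, 7} are all mutually reachable — one SCC of size 4.
{2, 6} are all mutually reachable — one SCC of size 2.
{4} is an SCC by itself.
The largest has 4 vertices.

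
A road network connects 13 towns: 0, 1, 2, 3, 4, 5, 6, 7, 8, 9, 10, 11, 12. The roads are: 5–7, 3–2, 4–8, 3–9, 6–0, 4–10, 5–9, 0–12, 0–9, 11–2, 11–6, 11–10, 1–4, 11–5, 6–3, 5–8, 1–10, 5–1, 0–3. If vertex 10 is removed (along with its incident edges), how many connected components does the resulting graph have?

1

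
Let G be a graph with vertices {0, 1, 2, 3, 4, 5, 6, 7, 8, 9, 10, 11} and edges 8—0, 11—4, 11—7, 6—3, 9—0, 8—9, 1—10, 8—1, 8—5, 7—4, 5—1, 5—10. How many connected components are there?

2 is isolated — a component by itself.
Starting from 3 we can reach 3, 6. That is one component of size 2.
Starting from 4 we can reach 4, 7, 11. That is one component of size 3.
Starting from 0 we can reach 0, 1, 5, 8, 9, 10. That is one component of size 6.
Total: 4 components.

4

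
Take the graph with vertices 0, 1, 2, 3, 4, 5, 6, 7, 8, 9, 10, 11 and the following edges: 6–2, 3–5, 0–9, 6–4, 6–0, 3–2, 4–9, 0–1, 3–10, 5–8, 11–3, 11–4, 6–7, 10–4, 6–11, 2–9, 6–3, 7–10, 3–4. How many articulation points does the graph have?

Removing 0 increases the component count from 1 to 2, so 0 is a cut vertex.
Removing 3 increases the component count from 1 to 2, so 3 is a cut vertex.
Removing 5 increases the component count from 1 to 2, so 5 is a cut vertex.
By contrast removing 4 leaves 1 component; it is not a cut vertex. No other vertex is a cut vertex either.

3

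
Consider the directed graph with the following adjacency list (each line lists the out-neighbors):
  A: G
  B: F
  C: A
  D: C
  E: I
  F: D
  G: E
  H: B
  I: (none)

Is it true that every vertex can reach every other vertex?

No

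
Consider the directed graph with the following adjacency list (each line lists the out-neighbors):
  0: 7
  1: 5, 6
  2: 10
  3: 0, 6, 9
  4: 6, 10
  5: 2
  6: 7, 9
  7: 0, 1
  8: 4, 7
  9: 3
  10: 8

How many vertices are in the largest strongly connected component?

{0, 1, 2, 3, 4, 5, 6, 7, 8, 9, 10} are all mutually reachable — one SCC of size 11.
The largest has 11 vertices.

11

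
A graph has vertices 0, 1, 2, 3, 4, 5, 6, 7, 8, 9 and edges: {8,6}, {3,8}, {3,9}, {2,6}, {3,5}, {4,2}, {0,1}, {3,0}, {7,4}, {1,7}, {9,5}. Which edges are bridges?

none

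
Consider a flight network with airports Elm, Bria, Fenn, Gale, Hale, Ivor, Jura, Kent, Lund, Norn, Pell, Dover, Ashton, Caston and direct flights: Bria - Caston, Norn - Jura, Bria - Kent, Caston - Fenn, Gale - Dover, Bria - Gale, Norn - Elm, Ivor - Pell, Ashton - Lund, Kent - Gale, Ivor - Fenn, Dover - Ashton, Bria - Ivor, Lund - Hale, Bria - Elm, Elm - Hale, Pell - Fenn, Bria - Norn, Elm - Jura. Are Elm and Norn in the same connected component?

Yes

From Elm we can reach Elm, Bria, Fenn, Gale, Hale, Ivor, Jura, Kent, Lund, Norn, Pell, Dover, Ashton, Caston, which includes Norn.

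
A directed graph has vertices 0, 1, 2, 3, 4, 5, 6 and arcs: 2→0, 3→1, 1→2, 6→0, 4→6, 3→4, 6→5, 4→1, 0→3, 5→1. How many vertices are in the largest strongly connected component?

{0, 1, 2, 3, 4, 5, 6} are all mutually reachable — one SCC of size 7.
The largest has 7 vertices.

7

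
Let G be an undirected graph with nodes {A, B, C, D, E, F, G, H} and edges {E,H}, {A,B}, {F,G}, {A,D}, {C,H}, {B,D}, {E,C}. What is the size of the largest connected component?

3

Starting from F we can reach F, G. That is one component of size 2.
Starting from A we can reach A, B, D. That is one component of size 3.
Starting from C we can reach C, E, H. That is one component of size 3.
The largest has 3 vertices.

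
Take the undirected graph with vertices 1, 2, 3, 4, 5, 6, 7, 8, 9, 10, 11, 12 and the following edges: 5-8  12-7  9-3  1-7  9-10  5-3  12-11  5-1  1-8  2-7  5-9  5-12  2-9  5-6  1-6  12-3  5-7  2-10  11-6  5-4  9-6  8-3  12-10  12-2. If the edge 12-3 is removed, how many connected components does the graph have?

1

12 and 3 are still connected via 12-5-3, so the component count stays at 1.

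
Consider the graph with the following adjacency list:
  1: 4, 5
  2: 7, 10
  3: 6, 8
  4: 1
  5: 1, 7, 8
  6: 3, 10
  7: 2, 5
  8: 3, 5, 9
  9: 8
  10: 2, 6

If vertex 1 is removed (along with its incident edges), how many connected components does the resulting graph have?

With 1 gone, the remaining components are: {4}; {2, 3, 5, 6, 7, 8, 9, 10}.
That is 2 components.

2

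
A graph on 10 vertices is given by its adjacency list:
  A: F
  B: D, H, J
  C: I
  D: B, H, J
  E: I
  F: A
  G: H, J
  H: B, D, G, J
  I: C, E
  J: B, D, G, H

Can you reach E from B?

No

The component containing B is {B, D, G, H, J}, and E is not in it.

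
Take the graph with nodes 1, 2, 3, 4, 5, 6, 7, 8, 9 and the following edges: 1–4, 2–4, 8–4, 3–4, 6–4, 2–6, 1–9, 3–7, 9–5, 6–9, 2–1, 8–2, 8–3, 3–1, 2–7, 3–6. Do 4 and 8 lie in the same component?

From 4 we can reach 1, 2, 3, 4, 5, 6, 7, 8, 9, which includes 8.

Yes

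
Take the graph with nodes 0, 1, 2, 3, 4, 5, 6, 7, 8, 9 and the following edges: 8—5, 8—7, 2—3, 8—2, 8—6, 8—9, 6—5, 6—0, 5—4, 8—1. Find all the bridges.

0-6, 1-8, 2-3, 2-8, 4-5, 7-8, 8-9

The edges on the cycle 8-6-5-8 are not bridges since each lies on that cycle.
But removing 8—1 disconnects 8 from 1; removing 5—4 disconnects 5 from 4; removing 2—3 disconnects 2 from 3; removing 8—9 disconnects 8 from 9 — these are bridges.
In total 7 edges are bridges.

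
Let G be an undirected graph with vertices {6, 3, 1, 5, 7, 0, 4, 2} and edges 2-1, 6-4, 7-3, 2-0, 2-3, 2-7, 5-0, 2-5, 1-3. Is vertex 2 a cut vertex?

Yes

Deleting 2 raises the number of components from 2 to 3, so 2 is a cut vertex.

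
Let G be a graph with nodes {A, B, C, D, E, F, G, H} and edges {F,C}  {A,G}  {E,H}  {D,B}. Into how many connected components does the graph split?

Starting from A we can reach A, G. That is one component of size 2.
Starting from C we can reach C, F. That is one component of size 2.
Starting from B we can reach B, D. That is one component of size 2.
Starting from E we can reach E, H. That is one component of size 2.
Total: 4 components.

4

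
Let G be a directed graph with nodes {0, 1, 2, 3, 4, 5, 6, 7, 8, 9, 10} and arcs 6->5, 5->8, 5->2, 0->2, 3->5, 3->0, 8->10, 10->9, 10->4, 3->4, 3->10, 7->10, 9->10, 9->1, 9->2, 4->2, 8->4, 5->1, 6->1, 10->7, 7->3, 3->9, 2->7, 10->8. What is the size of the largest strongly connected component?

9

{0, 2, 3, 4, 5, 7, 8, 9, 10} are all mutually reachable — one SCC of size 9.
{1} is an SCC by itself.
{6} is an SCC by itself.
The largest has 9 vertices.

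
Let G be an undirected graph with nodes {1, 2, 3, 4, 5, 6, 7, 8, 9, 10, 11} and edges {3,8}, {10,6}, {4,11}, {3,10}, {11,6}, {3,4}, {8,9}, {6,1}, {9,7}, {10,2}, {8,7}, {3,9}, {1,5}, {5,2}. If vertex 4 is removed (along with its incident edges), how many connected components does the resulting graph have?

With 4 gone, the remaining components are: {1, 2, 3, 5, 6, 7, 8, 9, 10, 11}.
That is 1 component.

1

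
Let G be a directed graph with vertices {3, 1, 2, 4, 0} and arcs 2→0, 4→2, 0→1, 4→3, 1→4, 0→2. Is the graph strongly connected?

No

There is no directed path from 3 to 0, so the graph is not strongly connected.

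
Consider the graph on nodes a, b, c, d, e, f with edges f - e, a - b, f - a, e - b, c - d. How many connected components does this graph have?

2

Starting from c we can reach c, d. That is one component of size 2.
Starting from a we can reach a, b, e, f. That is one component of size 4.
Total: 2 components.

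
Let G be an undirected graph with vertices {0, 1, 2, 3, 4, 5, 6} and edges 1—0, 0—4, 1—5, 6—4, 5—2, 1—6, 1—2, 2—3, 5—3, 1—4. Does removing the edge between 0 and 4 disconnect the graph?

No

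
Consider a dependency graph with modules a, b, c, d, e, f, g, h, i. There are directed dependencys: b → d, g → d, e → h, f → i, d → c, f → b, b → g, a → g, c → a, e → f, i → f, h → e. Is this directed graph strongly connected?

There is no directed path from i to e, so the graph is not strongly connected.

No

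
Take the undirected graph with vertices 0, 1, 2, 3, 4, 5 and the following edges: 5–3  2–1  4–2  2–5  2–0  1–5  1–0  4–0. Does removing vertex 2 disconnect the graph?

Deleting 2 leaves 1 component (was 1) (its neighbors 0, 1, 4, 5 remain connected to each other), so 2 is not a cut vertex.

No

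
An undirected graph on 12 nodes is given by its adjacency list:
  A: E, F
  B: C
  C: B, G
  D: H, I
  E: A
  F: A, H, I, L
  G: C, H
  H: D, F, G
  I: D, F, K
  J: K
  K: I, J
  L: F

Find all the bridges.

The edges on the cycle H-F-I-D-H are not bridges since each lies on that cycle.
But removing J-K disconnects J from K; removing I-K disconnects I from K; removing F-L disconnects F from L; removing G-C disconnects G from C — these are bridges.
In total 8 edges are bridges.

A-E, A-F, B-C, C-G, F-L, G-H, I-K, J-K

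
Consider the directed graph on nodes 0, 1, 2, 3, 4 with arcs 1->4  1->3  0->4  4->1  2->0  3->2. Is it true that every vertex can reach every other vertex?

Yes

From 3 we can reach every vertex (0, 1, 2, 3, 4), and every vertex can reach 3 (0, 1, 2, 3, 4). So the whole graph is one strongly connected component.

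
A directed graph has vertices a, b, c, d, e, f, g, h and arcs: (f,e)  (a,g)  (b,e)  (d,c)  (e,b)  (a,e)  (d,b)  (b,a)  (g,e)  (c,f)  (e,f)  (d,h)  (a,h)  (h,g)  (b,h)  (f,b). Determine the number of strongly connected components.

{a, b, e, f, g, h} are all mutually reachable — one SCC of size 6.
{c} is an SCC by itself.
{d} is an SCC by itself.
That gives 3 strongly connected components.

3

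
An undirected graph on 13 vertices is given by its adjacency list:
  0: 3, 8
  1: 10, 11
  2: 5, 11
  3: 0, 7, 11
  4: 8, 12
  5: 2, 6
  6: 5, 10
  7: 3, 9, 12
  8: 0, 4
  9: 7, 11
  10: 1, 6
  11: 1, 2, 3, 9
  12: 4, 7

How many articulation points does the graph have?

1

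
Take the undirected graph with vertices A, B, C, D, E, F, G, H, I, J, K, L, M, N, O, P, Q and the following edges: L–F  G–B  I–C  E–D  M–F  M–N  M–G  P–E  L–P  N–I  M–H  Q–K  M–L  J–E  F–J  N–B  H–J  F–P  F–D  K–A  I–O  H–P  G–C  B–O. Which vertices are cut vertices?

Removing K increases the component count from 2 to 3, so K is a cut vertex.
Removing M increases the component count from 2 to 3, so M is a cut vertex.
By contrast removing E leaves 2 components; it is not a cut vertex. No other vertex is a cut vertex either.

K, M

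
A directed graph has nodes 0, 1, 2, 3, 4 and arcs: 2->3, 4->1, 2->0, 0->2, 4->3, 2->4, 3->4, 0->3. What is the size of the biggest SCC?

2

{3, 4} are all mutually reachable — one SCC of size 2.
{0, 2} are all mutually reachable — one SCC of size 2.
{1} is an SCC by itself.
The largest has 2 vertices.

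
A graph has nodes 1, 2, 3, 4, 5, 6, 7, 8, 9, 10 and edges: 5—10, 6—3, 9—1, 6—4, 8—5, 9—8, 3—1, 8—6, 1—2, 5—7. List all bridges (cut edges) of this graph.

The edges on the cycle 9-8-6-3-1-9 are not bridges since each lies on that cycle.
But removing 5—7 disconnects 5 from 7; removing 8—5 disconnects 8 from 5; removing 2—1 disconnects 2 from 1; removing 6—4 disconnects 6 from 4 — these are bridges.
In total 5 edges are bridges.

1-2, 10-5, 4-6, 5-7, 5-8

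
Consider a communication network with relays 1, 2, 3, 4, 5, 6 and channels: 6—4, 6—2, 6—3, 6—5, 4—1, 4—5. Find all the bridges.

1-4, 2-6, 3-6

The edges on the cycle 6-4-5-6 are not bridges since each lies on that cycle.
But removing 6—3 disconnects 6 from 3; removing 2—6 disconnects 2 from 6; removing 4—1 disconnects 4 from 1 — these are bridges.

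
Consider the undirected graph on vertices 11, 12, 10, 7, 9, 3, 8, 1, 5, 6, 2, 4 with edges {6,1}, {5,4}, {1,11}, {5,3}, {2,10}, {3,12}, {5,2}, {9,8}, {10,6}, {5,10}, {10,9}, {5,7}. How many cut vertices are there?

6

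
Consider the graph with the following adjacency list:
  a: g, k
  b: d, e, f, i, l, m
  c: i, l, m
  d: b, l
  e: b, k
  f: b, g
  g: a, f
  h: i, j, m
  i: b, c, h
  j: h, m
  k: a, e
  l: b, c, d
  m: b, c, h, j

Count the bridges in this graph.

The edges on the cycle m-j-h-m are not bridges since each lies on that cycle.
Every edge lies on some cycle, so there are no bridges.

0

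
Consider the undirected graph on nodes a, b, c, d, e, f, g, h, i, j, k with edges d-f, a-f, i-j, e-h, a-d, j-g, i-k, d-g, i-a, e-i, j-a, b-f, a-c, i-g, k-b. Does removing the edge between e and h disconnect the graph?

Yes

Removing e-h leaves no path between e and h: the component count goes from 1 to 2. So it is a bridge.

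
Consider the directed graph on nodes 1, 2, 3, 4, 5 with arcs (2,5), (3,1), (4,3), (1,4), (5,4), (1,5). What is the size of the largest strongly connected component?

{1, 3, 4, 5} are all mutually reachable — one SCC of size 4.
{2} is an SCC by itself.
The largest has 4 vertices.

4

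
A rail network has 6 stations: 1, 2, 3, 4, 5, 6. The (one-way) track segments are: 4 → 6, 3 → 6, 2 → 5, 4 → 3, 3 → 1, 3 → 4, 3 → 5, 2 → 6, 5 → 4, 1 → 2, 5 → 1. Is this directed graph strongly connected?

No

There is no directed path from 6 to 5, so the graph is not strongly connected.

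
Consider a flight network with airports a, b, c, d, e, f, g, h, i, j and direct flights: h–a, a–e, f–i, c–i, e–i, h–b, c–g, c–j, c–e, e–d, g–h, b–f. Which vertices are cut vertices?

c, e

Removing c increases the component count from 1 to 2, so c is a cut vertex.
Removing e increases the component count from 1 to 2, so e is a cut vertex.
By contrast removing j leaves 1 component; it is not a cut vertex. No other vertex is a cut vertex either.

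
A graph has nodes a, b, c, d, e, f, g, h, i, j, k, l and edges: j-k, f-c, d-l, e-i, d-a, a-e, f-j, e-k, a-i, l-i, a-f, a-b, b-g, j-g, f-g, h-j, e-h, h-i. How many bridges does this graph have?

1

The edges on the cycle a-b-g-f-a are not bridges since each lies on that cycle.
But removing f-c disconnects f from c — this is a bridge.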